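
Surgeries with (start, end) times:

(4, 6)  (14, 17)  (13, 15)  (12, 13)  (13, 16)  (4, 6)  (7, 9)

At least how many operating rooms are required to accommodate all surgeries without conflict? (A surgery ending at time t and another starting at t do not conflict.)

3

Events (time:±→running): 4:+→1 4:+→2 6:-→1 6:-→0 7:+→1 9:-→0 12:+→1 13:-→0 13:+→1 13:+→2 14:+→3 … peak 3.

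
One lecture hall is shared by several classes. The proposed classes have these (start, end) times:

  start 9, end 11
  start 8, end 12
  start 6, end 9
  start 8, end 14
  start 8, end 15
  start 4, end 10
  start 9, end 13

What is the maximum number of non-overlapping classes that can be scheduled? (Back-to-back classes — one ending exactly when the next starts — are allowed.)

2

Greedy by earliest finish: after sorting by end time, pick each interval compatible with the last pick.
Sorted by end: (6,9)  (4,10)  (9,11)  (8,12)  (9,13)  (8,14)  (8,15)
take (6,9); take (9,11); skip (8,12); skip (8,14); skip (8,15).
Selected 2 classes.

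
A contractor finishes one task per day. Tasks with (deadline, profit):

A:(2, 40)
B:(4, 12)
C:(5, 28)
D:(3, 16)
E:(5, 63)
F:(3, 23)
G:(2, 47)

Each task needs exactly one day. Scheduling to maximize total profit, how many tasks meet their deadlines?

Take jobs in profit order; each goes to the latest open slot no later than its deadline.
By profit: E(d5,63), G(d2,47), A(d2,40), C(d5,28), F(d3,23), D(d3,16), B(d4,12)
E→slot 5; G→slot 2; A→slot 1; C→slot 4; F→slot 3; D skipped; B skipped.
5 of 7 scheduled.

5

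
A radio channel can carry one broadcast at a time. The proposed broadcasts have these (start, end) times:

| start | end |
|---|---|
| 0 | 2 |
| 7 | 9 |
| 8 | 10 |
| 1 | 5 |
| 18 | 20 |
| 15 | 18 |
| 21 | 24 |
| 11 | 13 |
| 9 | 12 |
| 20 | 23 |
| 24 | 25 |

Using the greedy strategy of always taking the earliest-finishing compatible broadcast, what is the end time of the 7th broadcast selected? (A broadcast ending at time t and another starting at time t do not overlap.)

By end time: (0,2), (1,5), (7,9), (8,10), (9,12), (11,13), (15,18), (18,20), (20,23), (21,24), (24,25).
Pick (0,2); next start ≥ 2 → (7,9); next start ≥ 9 → (9,12); next start ≥ 12 → (15,18); next start ≥ 18 → (18,20); next start ≥ 20 → (20,23); next start ≥ 23 → (24,25).
Selected: (0,2) (7,9) (9,12) (15,18) (18,20) (20,23) (24,25)

25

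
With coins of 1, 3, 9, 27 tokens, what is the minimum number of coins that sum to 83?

5

83 = 3×27 + 2×1
Total coins = 3 + 2 = 5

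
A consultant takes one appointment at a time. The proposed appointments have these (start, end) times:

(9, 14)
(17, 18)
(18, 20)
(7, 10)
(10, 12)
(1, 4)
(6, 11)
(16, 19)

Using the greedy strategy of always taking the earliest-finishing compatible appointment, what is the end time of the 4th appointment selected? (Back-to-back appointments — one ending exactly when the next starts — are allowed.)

Greedy by earliest finish: after sorting by end time, pick each interval compatible with the last pick.
Sorted by end: (1,4)  (7,10)  (6,11)  (10,12)  (9,14)  (17,18)  (16,19)  (18,20)
take (1,4); take (7,10); take (10,12); take (17,18); skip (16,19); take (18,20).
Selected: (1,4) (7,10) (10,12) (17,18) (18,20)

18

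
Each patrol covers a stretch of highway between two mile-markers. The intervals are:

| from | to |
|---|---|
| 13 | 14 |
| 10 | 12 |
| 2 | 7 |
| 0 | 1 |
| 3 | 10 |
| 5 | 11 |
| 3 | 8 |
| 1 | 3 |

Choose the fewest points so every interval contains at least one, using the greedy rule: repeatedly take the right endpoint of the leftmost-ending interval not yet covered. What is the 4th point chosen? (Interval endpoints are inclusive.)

Process intervals by earliest right end; each time one isn't hit yet, stab at its right endpoint.
By right end: [0,1]  [1,3]  [2,7]  [3,8]  [3,10]  [5,11]  [10,12]  [13,14]
[0,1] uncovered → point at 1; [2,7] uncovered → point at 7; [10,12] uncovered → point at 12; [13,14] uncovered → point at 14.
Points: 1, 7, 12, 14 (4 total).

14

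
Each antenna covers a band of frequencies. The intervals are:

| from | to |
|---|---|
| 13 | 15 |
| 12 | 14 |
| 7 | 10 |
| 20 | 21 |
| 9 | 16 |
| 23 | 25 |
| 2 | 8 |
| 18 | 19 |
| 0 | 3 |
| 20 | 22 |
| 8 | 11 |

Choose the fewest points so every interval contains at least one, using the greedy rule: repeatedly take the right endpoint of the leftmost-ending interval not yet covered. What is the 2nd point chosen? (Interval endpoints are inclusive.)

Sorted: [0,3] [2,8] [7,10] [8,11] [12,14] [13,15] [9,16] [18,19] [20,21] [20,22] [23,25]
{[0,3],[2,8]} hit by 3; {[7,10],[8,11]} hit by 10; {[12,14],[13,15],[9,16]} hit by 14; {[18,19]} hit by 19; {[20,21],[20,22]} hit by 21; {[23,25]} hit by 25.
Points: 3, 10, 14, 19, 21, 25 (6 total).

10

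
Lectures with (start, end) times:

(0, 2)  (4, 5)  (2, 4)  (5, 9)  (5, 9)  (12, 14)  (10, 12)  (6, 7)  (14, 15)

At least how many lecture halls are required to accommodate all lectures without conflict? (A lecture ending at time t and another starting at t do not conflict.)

Events (time:±→running): 0:+→1 2:-→0 2:+→1 4:-→0 4:+→1 5:-→0 5:+→1 5:+→2 6:+→3 … peak 3.

3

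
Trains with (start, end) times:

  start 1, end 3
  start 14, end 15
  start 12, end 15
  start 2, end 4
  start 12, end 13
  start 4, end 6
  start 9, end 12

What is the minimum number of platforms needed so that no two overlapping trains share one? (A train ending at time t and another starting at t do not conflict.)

2

starts: [1, 2, 4, 9, 12, 12, 14]
ends:   [3, 4, 6, 12, 13, 15, 15]
s1→1 s2→2  — peak 2.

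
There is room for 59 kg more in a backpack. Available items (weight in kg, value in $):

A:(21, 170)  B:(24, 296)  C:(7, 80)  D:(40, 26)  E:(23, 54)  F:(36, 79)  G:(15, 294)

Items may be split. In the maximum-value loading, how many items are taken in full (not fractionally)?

3

Sort by value per unit weight and fill in that order.
Order: G (294/15=19.60) > B (296/24=12.33) > C (80/7=11.43) > A (170/21=8.10) > E (54/23=2.35) > F (79/36=2.19) > D (26/40=0.65)
Fill: take G (15 @ 294) → take B (24 @ 296) → take C (7 @ 80) → take 13/21 of A → 105.24; 59/59 used.
3 item(s) taken whole; one partial (take 13/21 of A).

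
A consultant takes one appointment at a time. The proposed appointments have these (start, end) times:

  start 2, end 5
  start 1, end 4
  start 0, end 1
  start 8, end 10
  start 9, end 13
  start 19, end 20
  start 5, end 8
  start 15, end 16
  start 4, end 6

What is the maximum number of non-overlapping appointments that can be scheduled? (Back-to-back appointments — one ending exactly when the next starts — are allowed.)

6

Order by finish time; keep every interval that doesn't clash with the previous kept one.
By end time: (0,1), (1,4), (2,5), (4,6), (5,8), (8,10), (9,13), (15,16), (19,20).
Pick (0,1); next start ≥ 1 → (1,4); next start ≥ 4 → (4,6); next start ≥ 6 → (8,10); next start ≥ 10 → (15,16); next start ≥ 16 → (19,20).
Selected 6 appointments.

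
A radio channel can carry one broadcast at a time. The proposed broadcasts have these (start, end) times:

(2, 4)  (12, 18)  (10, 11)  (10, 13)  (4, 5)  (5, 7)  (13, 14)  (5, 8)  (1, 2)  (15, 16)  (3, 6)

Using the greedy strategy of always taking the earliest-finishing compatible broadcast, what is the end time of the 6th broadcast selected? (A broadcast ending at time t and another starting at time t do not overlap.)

Order by finish time; keep every interval that doesn't clash with the previous kept one.
By end time: (1,2), (2,4), (4,5), (3,6), (5,7), (5,8), (10,11), (10,13), (13,14), (15,16), (12,18).
Pick (1,2); next start ≥ 2 → (2,4); next start ≥ 4 → (4,5); next start ≥ 5 → (5,7); next start ≥ 7 → (10,11); next start ≥ 11 → (13,14); next start ≥ 14 → (15,16).
Selected: (1,2) (2,4) (4,5) (5,7) (10,11) (13,14) (15,16)

14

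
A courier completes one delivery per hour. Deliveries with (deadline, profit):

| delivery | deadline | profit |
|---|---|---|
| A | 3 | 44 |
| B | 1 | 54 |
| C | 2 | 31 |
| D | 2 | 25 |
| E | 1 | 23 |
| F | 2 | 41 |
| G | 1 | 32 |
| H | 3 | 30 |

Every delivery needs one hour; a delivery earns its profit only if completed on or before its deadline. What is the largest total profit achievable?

By profit: B(d1,54), A(d3,44), F(d2,41), G(d1,32), C(d2,31), H(d3,30), D(d2,25), E(d1,23)
B→slot 1; A→slot 3; F→slot 2; G skipped; C skipped; H skipped; D skipped; E skipped.
Profit = 54 + 41 + 44 = 139

139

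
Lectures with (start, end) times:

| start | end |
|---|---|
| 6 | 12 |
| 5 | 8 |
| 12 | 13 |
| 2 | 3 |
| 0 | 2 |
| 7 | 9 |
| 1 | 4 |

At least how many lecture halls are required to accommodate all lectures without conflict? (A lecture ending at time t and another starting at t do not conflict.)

3

Events (time:±→running): 0:+→1 1:+→2 2:-→1 2:+→2 3:-→1 4:-→0 5:+→1 6:+→2 7:+→3 … peak 3.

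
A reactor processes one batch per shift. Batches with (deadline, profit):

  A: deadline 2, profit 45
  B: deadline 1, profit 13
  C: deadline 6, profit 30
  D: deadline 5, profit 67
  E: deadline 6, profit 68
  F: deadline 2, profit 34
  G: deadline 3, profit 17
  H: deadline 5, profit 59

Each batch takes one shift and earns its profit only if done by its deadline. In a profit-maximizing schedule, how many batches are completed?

6

Profit order: E=68 D=67 H=59 A=45 F=34 C=30 G=17 B=13
Assign: E→slot 6, D→slot 5, H→slot 4, A→slot 2, F→slot 1, C→slot 3, G skipped, B skipped.
Slots: [1:F] [2:A] [3:C] [4:H] [5:D] [6:E]
6 of 8 scheduled.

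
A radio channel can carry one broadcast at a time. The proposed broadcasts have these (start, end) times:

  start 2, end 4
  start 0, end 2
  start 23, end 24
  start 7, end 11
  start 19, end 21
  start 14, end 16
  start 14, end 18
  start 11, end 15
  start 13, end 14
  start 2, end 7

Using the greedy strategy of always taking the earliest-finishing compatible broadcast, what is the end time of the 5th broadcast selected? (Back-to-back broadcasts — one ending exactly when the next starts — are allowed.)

Sorted by end: (0,2)  (2,4)  (2,7)  (7,11)  (13,14)  (11,15)  (14,16)  (14,18)  (19,21)  (23,24)
take (0,2); take (2,4); take (7,11); take (13,14); skip (11,15); take (14,16); take (19,21); take (23,24).
Selected: (0,2) (2,4) (7,11) (13,14) (14,16) (19,21) (23,24)

16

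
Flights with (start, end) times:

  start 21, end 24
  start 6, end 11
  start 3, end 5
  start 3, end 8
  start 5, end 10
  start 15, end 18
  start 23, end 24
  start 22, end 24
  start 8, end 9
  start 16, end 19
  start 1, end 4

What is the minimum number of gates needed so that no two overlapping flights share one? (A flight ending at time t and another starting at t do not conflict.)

starts: [1, 3, 3, 5, 6, 8, 15, 16, 21, 22, 23]
ends:   [4, 5, 8, 9, 10, 11, 18, 19, 24, 24, 24]
s1→1 s3→2 s3→3  — peak 3.

3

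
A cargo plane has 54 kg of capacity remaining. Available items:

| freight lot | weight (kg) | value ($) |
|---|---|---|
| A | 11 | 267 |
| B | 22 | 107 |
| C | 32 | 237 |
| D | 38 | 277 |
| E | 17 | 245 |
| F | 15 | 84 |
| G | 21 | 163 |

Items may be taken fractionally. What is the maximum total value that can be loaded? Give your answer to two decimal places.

Order: A (267/11=24.27) > E (245/17=14.41) > G (163/21=7.76) > C (237/32=7.41) > D (277/38=7.29) > F (84/15=5.60) > B (107/22=4.86)
Fill: take A (11 @ 267) → take E (17 @ 245) → take G (21 @ 163) → take 5/32 of C → 37.03; 54/54 used.
Total value = 712.03

712.03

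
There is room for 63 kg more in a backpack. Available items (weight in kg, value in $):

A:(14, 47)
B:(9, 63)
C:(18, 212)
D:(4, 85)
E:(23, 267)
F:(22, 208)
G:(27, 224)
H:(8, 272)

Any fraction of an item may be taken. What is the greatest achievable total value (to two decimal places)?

930.55

Order: H (272/8=34.00) > D (85/4=21.25) > C (212/18=11.78) > E (267/23=11.61) > F (208/22=9.45) > G (224/27=8.30) > B (63/9=7.00) > A (47/14=3.36)
Fill: take H (8 @ 272) → take D (4 @ 85) → take C (18 @ 212) → take E (23 @ 267) → take 10/22 of F → 94.55; 63/63 used.
Total value = 930.55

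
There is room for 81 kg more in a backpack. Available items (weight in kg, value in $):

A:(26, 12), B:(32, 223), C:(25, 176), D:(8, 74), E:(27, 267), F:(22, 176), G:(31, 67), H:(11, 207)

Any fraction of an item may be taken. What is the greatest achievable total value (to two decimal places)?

Ratios (sorted): H 18.82, E 9.89, D 9.25, F 8.00, C 7.04, B 6.97, G 2.16, A 0.46
take H (11 @ 207); take E (27 @ 267); take D (8 @ 74); take F (22 @ 176); take 13/25 of C → 91.52. Capacity used 81/81.
Total value = 815.52

815.52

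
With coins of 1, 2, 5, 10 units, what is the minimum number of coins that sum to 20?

20 − 2×10→0
Total coins = 2 = 2

2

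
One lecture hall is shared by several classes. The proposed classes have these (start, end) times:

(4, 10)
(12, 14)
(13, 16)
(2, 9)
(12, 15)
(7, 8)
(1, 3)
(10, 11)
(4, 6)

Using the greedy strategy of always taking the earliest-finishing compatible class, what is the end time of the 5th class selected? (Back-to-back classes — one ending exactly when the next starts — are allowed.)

14

Order by finish time; keep every interval that doesn't clash with the previous kept one.
By end time: (1,3), (4,6), (7,8), (2,9), (4,10), (10,11), (12,14), (12,15), (13,16).
Pick (1,3); next start ≥ 3 → (4,6); next start ≥ 6 → (7,8); next start ≥ 8 → (10,11); next start ≥ 11 → (12,14).
Selected: (1,3) (4,6) (7,8) (10,11) (12,14)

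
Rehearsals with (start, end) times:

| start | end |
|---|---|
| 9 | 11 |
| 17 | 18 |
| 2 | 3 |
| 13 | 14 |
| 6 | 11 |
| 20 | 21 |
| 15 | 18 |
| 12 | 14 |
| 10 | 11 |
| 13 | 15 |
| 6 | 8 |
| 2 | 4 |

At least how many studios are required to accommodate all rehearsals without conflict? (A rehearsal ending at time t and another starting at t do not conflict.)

3

starts: [2, 2, 6, 6, 9, 10, 12, 13, 13, 15, 17, 20]
ends:   [3, 4, 8, 11, 11, 11, 14, 14, 15, 18, 18, 21]
s2→1 s2→2 e3→1 e4→0 s6→1 s6→2 e8→1 s9→2 s10→3  — peak 3.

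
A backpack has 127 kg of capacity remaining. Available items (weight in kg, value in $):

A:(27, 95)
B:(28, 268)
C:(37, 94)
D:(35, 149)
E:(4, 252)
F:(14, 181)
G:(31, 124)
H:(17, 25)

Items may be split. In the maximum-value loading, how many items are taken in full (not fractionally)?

5

Order: E (252/4=63.00) > F (181/14=12.93) > B (268/28=9.57) > D (149/35=4.26) > G (124/31=4.00) > A (95/27=3.52) > C (94/37=2.54) > H (25/17=1.47)
Fill: take E (4 @ 252) → take F (14 @ 181) → take B (28 @ 268) → take D (35 @ 149) → take G (31 @ 124) → take 15/27 of A → 52.78; 127/127 used.
5 item(s) taken whole; one partial (take 15/27 of A).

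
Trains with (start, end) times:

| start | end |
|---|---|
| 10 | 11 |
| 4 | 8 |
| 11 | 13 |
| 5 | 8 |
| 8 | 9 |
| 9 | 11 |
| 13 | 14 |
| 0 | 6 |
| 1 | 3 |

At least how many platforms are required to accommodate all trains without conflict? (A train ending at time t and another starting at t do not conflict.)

Count concurrent intervals with a sweep; the peak is the room count.
starts: [0, 1, 4, 5, 8, 9, 10, 11, 13]
ends:   [3, 6, 8, 8, 9, 11, 11, 13, 14]
s0→1 s1→2 e3→1 s4→2 s5→3  — peak 3.

3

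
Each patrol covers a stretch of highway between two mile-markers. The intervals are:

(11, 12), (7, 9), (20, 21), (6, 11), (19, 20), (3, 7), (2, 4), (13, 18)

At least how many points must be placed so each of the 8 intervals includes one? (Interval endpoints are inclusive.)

By right end: [2,4]  [3,7]  [7,9]  [6,11]  [11,12]  [13,18]  [19,20]  [20,21]
[2,4] uncovered → point at 4; [7,9] uncovered → point at 9; [11,12] uncovered → point at 12; [13,18] uncovered → point at 18; [19,20] uncovered → point at 20.
Points: 4, 9, 12, 18, 20 (5 total).

5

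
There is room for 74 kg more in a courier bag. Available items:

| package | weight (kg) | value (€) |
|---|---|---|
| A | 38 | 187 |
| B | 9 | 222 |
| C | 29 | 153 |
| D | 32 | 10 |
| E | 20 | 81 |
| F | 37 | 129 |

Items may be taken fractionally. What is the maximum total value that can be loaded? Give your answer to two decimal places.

Sort by value per unit weight and fill in that order.
Ratios (sorted): B 24.67, C 5.28, A 4.92, E 4.05, F 3.49, D 0.31
take B (9 @ 222); take C (29 @ 153); take 36/38 of A → 177.16. Capacity used 74/74.
Total value = 552.16

552.16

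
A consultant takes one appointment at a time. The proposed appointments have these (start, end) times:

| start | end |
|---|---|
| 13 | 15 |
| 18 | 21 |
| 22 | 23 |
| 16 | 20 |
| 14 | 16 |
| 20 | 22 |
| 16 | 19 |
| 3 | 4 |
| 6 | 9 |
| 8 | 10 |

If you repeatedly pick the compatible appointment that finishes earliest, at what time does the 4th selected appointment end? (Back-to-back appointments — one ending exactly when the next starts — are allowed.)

By end time: (3,4), (6,9), (8,10), (13,15), (14,16), (16,19), (16,20), (18,21), (20,22), (22,23).
Pick (3,4); next start ≥ 4 → (6,9); next start ≥ 9 → (13,15); next start ≥ 15 → (16,19); next start ≥ 19 → (20,22); next start ≥ 22 → (22,23).
Selected: (3,4) (6,9) (13,15) (16,19) (20,22) (22,23)

19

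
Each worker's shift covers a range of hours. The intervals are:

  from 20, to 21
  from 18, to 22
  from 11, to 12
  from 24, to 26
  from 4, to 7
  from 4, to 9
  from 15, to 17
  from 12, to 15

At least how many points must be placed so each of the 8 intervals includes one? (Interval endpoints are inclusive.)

Sort by right endpoint; whenever an interval is uncovered, place a point at its right end.
Sorted: [4,7] [4,9] [11,12] [12,15] [15,17] [20,21] [18,22] [24,26]
{[4,7],[4,9]} hit by 7; {[11,12],[12,15]} hit by 12; {[15,17]} hit by 17; {[20,21],[18,22]} hit by 21; {[24,26]} hit by 26.
Points: 7, 12, 17, 21, 26 (5 total).

5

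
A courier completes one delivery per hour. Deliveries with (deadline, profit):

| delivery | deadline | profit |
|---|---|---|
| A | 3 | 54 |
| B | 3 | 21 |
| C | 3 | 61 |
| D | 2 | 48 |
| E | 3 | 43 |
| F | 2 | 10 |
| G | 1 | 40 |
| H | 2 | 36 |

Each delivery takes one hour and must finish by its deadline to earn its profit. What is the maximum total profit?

Profit order: C=61 A=54 D=48 E=43 G=40 H=36 B=21 F=10
Assign: C→slot 3, A→slot 2, D→slot 1, E skipped, G skipped, H skipped, B skipped, F skipped.
Slots: [1:D] [2:A] [3:C]
Profit = 48 + 54 + 61 = 163

163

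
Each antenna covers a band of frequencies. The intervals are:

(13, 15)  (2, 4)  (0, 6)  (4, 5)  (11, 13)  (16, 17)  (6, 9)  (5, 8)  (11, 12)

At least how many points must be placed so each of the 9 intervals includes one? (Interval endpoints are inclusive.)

5

Sorted: [2,4] [4,5] [0,6] [5,8] [6,9] [11,12] [11,13] [13,15] [16,17]
{[2,4],[4,5],[0,6]} hit by 4; {[5,8],[6,9]} hit by 8; {[11,12],[11,13]} hit by 12; {[13,15]} hit by 15; {[16,17]} hit by 17.
Points: 4, 8, 12, 15, 17 (5 total).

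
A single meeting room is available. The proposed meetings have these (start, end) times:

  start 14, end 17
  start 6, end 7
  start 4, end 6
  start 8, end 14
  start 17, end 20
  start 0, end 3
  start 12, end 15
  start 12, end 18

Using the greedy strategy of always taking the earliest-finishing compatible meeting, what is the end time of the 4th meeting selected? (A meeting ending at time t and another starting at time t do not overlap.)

By end time: (0,3), (4,6), (6,7), (8,14), (12,15), (14,17), (12,18), (17,20).
Pick (0,3); next start ≥ 3 → (4,6); next start ≥ 6 → (6,7); next start ≥ 7 → (8,14); next start ≥ 14 → (14,17); next start ≥ 17 → (17,20).
Selected: (0,3) (4,6) (6,7) (8,14) (14,17) (17,20)

14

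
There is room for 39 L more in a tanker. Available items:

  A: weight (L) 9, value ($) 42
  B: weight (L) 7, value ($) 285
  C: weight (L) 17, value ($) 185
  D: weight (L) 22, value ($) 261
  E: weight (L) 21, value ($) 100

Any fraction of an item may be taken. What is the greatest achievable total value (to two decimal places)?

Sort by value per unit weight and fill in that order.
Order: B (285/7=40.71) > D (261/22=11.86) > C (185/17=10.88) > E (100/21=4.76) > A (42/9=4.67)
Fill: take B (7 @ 285) → take D (22 @ 261) → take 10/17 of C → 108.82; 39/39 used.
Total value = 654.82

654.82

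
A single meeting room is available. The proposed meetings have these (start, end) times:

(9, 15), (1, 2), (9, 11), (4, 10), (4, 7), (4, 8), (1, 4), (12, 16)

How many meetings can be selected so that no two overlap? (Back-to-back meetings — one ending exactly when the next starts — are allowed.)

Order by finish time; keep every interval that doesn't clash with the previous kept one.
Sorted by end: (1,2)  (1,4)  (4,7)  (4,8)  (4,10)  (9,11)  (9,15)  (12,16)
take (1,2); take (4,7); skip (4,8); take (9,11); take (12,16).
Selected 4 meetings.

4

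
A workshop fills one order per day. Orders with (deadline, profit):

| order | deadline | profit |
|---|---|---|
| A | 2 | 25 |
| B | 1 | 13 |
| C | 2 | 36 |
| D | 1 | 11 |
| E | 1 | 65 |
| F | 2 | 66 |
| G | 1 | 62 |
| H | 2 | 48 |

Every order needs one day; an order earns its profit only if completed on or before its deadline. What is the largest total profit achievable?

131

Profit order: F=66 E=65 G=62 H=48 C=36 A=25 B=13 D=11
Assign: F→slot 2, E→slot 1, G skipped, H skipped, C skipped, A skipped, B skipped, D skipped.
Slots: [1:E] [2:F]
Profit = 65 + 66 = 131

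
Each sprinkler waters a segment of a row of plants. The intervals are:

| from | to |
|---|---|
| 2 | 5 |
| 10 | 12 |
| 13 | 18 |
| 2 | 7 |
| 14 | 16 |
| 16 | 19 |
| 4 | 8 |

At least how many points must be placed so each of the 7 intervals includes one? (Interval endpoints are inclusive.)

3

Sort by right endpoint; whenever an interval is uncovered, place a point at its right end.
Sorted: [2,5] [2,7] [4,8] [10,12] [14,16] [13,18] [16,19]
{[2,5],[2,7],[4,8]} hit by 5; {[10,12]} hit by 12; {[14,16],[13,18],[16,19]} hit by 16.
Points: 5, 12, 16 (3 total).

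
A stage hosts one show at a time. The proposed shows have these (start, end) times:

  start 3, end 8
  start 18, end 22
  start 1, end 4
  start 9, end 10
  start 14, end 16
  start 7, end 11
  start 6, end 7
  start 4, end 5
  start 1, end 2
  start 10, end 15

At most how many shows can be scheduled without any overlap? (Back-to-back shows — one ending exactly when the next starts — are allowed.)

Sort by end time and greedily take each interval whose start is ≥ the last chosen end.
Sorted by end: (1,2)  (1,4)  (4,5)  (6,7)  (3,8)  (9,10)  (7,11)  (10,15)  (14,16)  (18,22)
take (1,2); take (4,5); take (6,7); skip (3,8); take (9,10); take (10,15); skip (14,16); take (18,22).
Selected 6 shows.

6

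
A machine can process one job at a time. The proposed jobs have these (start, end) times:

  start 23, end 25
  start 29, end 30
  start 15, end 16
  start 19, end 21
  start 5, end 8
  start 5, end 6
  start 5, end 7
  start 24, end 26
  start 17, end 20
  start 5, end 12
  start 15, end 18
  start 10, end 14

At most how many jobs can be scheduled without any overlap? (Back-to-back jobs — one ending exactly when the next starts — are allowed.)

Sort by end time and greedily take each interval whose start is ≥ the last chosen end.
Sorted by end: (5,6)  (5,7)  (5,8)  (5,12)  (10,14)  (15,16)  (15,18)  (17,20)  (19,21)  (23,25)  (24,26)  (29,30)
take (5,6); skip (5,7); skip (5,8); take (10,14); take (15,16); take (17,20); take (23,25); take (29,30).
Selected 6 jobs.

6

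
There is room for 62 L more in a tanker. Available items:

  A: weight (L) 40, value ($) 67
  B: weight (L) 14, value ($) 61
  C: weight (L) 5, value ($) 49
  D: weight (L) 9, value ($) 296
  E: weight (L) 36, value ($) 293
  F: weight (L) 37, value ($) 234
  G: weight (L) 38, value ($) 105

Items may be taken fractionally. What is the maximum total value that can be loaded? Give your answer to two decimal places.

Sort by value per unit weight and fill in that order.
Order: D (296/9=32.89) > C (49/5=9.80) > E (293/36=8.14) > F (234/37=6.32) > B (61/14=4.36) > G (105/38=2.76) > A (67/40=1.68)
Fill: take D (9 @ 296) → take C (5 @ 49) → take E (36 @ 293) → take 12/37 of F → 75.89; 62/62 used.
Total value = 713.89

713.89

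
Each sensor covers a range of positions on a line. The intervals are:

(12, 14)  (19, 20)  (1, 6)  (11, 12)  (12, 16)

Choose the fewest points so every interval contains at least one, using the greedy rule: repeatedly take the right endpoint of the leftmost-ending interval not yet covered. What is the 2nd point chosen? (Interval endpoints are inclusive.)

12

Process intervals by earliest right end; each time one isn't hit yet, stab at its right endpoint.
By right end: [1,6]  [11,12]  [12,14]  [12,16]  [19,20]
[1,6] uncovered → point at 6; [11,12] uncovered → point at 12; [19,20] uncovered → point at 20.
Points: 6, 12, 20 (3 total).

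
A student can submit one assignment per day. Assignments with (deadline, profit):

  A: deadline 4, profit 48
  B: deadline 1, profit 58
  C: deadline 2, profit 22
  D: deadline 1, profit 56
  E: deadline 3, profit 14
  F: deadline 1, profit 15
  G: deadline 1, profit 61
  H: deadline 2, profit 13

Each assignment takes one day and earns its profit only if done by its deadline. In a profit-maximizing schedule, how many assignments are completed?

By profit: G(d1,61), B(d1,58), D(d1,56), A(d4,48), C(d2,22), F(d1,15), E(d3,14), H(d2,13)
G→slot 1; B skipped; D skipped; A→slot 4; C→slot 2; F skipped; E→slot 3; H skipped.
4 of 8 scheduled.

4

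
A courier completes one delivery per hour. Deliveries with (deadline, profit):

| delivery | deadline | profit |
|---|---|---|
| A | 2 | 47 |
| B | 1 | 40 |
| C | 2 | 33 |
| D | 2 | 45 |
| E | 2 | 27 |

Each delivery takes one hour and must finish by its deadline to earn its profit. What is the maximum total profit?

92

Profit order: A=47 D=45 B=40 C=33 E=27
Assign: A→slot 2, D→slot 1, B skipped, C skipped, E skipped.
Slots: [1:D] [2:A]
Profit = 45 + 47 = 92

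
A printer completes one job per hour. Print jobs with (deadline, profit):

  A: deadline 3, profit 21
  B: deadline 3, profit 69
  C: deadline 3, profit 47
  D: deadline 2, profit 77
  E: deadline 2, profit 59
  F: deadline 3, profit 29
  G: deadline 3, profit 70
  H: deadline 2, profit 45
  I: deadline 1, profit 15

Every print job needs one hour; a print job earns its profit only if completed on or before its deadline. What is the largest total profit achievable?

Take jobs in profit order; each goes to the latest open slot no later than its deadline.
By profit: D(d2,77), G(d3,70), B(d3,69), E(d2,59), C(d3,47), H(d2,45), F(d3,29), A(d3,21), I(d1,15)
D→slot 2; G→slot 3; B→slot 1; E skipped; C skipped; H skipped; F skipped; A skipped; I skipped.
Profit = 69 + 77 + 70 = 216

216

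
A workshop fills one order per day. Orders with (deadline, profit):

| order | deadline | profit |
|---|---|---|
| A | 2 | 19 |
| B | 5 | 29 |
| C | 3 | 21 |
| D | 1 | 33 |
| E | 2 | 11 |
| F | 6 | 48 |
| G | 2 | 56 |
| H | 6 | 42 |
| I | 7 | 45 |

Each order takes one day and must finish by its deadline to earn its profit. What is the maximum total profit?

Profit order: G=56 F=48 I=45 H=42 D=33 B=29 C=21 A=19 E=11
Assign: G→slot 2, F→slot 6, I→slot 7, H→slot 5, D→slot 1, B→slot 4, C→slot 3, A skipped, E skipped.
Slots: [1:D] [2:G] [3:C] [4:B] [5:H] [6:F] [7:I]
Profit = 33 + 56 + 21 + 29 + 42 + 48 + 45 = 274

274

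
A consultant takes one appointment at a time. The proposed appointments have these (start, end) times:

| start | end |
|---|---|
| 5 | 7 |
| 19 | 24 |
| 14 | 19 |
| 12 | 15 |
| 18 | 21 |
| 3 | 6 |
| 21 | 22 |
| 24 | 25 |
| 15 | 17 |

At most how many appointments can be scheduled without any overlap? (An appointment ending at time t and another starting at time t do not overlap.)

6

Order by finish time; keep every interval that doesn't clash with the previous kept one.
Sorted by end: (3,6)  (5,7)  (12,15)  (15,17)  (14,19)  (18,21)  (21,22)  (19,24)  (24,25)
take (3,6); take (12,15); take (15,17); skip (14,19); take (18,21); take (21,22); skip (19,24); take (24,25).
Selected 6 appointments.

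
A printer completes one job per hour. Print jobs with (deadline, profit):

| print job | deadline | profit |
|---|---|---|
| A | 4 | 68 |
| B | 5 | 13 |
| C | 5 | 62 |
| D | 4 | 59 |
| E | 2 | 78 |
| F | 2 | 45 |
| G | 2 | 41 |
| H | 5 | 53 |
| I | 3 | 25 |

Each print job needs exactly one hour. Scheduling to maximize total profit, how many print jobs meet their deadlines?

5

Sort by profit descending; place each in the latest free slot ≤ its deadline.
Profit order: E=78 A=68 C=62 D=59 H=53 F=45 G=41 I=25 B=13
Assign: E→slot 2, A→slot 4, C→slot 5, D→slot 3, H→slot 1, F skipped, G skipped, I skipped, B skipped.
Slots: [1:H] [2:E] [3:D] [4:A] [5:C]
5 of 9 scheduled.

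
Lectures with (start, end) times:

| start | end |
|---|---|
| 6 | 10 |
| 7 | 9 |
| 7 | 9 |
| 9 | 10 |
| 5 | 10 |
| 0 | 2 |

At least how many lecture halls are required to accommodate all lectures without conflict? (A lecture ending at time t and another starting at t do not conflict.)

4

Count concurrent intervals with a sweep; the peak is the room count.
starts: [0, 5, 6, 7, 7, 9]
ends:   [2, 9, 9, 10, 10, 10]
s0→1 e2→0 s5→1 s6→2 s7→3 s7→4  — peak 4.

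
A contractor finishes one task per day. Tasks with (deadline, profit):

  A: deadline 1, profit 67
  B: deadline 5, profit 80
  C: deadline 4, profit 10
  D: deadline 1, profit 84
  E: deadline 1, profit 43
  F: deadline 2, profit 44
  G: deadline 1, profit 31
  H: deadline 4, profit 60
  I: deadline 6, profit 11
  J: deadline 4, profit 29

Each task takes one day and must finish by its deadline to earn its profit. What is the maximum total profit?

308

By profit: D(d1,84), B(d5,80), A(d1,67), H(d4,60), F(d2,44), E(d1,43), G(d1,31), J(d4,29), I(d6,11), C(d4,10)
D→slot 1; B→slot 5; A skipped; H→slot 4; F→slot 2; E skipped; G skipped; J→slot 3; I→slot 6; C skipped.
Profit = 84 + 44 + 29 + 60 + 80 + 11 = 308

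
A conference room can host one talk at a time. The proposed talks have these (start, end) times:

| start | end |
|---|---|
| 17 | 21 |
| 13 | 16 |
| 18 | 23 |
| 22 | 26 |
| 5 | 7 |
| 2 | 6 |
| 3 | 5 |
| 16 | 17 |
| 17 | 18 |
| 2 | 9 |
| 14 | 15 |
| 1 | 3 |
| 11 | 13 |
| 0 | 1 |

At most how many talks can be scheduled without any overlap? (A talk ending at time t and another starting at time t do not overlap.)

9

Sort by end time and greedily take each interval whose start is ≥ the last chosen end.
Sorted by end: (0,1)  (1,3)  (3,5)  (2,6)  (5,7)  (2,9)  (11,13)  (14,15)  (13,16)  (16,17)  (17,18)  (17,21)  (18,23)  (22,26)
take (0,1); take (1,3); take (3,5); take (5,7); take (11,13); take (14,15); skip (13,16); take (16,17); take (17,18); take (18,23).
Selected 9 talks.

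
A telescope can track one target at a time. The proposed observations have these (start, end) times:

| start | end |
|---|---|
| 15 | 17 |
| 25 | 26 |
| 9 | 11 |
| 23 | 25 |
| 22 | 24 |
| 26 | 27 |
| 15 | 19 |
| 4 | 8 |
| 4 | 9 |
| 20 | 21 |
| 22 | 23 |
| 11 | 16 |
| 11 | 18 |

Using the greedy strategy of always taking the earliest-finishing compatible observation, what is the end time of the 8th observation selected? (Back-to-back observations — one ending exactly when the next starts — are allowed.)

27

Sorted by end: (4,8)  (4,9)  (9,11)  (11,16)  (15,17)  (11,18)  (15,19)  (20,21)  (22,23)  (22,24)  (23,25)  (25,26)  (26,27)
take (4,8); skip (4,9); take (9,11); take (11,16); skip (15,19); take (20,21); take (22,23); skip (22,24); take (23,25); take (25,26); take (26,27).
Selected: (4,8) (9,11) (11,16) (20,21) (22,23) (23,25) (25,26) (26,27)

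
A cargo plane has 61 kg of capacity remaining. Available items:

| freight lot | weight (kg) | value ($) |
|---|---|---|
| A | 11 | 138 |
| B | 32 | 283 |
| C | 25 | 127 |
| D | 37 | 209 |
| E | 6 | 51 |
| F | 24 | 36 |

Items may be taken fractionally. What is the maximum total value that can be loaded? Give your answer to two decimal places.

539.78

Greedy by value/weight ratio, highest first.
Ratios (sorted): A 12.55, B 8.84, E 8.50, D 5.65, C 5.08, F 1.50
take A (11 @ 138); take B (32 @ 283); take E (6 @ 51); take 12/37 of D → 67.78. Capacity used 61/61.
Total value = 539.78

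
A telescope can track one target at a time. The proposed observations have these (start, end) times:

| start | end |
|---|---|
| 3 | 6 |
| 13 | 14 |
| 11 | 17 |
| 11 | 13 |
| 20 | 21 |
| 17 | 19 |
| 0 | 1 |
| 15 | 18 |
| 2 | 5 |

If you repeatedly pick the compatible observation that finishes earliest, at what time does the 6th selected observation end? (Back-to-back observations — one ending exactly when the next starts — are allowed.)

Order by finish time; keep every interval that doesn't clash with the previous kept one.
Sorted by end: (0,1)  (2,5)  (3,6)  (11,13)  (13,14)  (11,17)  (15,18)  (17,19)  (20,21)
take (0,1); take (2,5); take (11,13); take (13,14); skip (11,17); take (15,18); skip (17,19); take (20,21).
Selected: (0,1) (2,5) (11,13) (13,14) (15,18) (20,21)

21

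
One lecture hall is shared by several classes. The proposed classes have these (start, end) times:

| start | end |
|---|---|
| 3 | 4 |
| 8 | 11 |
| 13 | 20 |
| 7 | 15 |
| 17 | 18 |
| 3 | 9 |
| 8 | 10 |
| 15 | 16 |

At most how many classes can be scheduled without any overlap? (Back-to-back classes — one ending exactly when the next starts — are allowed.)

4

Sorted by end: (3,4)  (3,9)  (8,10)  (8,11)  (7,15)  (15,16)  (17,18)  (13,20)
take (3,4); skip (3,9); take (8,10); take (15,16); take (17,18).
Selected 4 classes.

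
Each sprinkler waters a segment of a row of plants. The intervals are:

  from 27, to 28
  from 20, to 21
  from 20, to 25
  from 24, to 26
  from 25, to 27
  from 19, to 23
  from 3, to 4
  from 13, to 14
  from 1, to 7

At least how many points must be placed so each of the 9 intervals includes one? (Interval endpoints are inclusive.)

Sort by right endpoint; whenever an interval is uncovered, place a point at its right end.
By right end: [3,4]  [1,7]  [13,14]  [20,21]  [19,23]  [20,25]  [24,26]  [25,27]  [27,28]
[3,4] uncovered → point at 4; [13,14] uncovered → point at 14; [20,21] uncovered → point at 21; [24,26] uncovered → point at 26; [27,28] uncovered → point at 28.
Points: 4, 14, 21, 26, 28 (5 total).

5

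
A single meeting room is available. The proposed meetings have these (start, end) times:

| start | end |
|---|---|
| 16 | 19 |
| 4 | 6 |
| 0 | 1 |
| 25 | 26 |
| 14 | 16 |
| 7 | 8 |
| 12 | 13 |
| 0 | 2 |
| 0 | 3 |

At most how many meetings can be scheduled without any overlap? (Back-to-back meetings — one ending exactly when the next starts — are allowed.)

7

Greedy by earliest finish: after sorting by end time, pick each interval compatible with the last pick.
By end time: (0,1), (0,2), (0,3), (4,6), (7,8), (12,13), (14,16), (16,19), (25,26).
Pick (0,1); next start ≥ 1 → (4,6); next start ≥ 6 → (7,8); next start ≥ 8 → (12,13); next start ≥ 13 → (14,16); next start ≥ 16 → (16,19); next start ≥ 19 → (25,26).
Selected 7 meetings.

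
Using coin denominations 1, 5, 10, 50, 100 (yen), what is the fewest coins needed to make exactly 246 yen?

Greedy: take as many of the largest coin as possible, then repeat with the remainder.
246 − 2×100→46 − 4×10→6 − 1×5→1 − 1×1→0
Total coins = 2 + 4 + 1 + 1 = 8

8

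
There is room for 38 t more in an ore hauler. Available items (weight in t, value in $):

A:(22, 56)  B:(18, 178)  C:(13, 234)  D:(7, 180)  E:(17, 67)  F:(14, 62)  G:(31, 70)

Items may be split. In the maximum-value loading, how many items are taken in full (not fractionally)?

Ratios (sorted): D 25.71, C 18.00, B 9.89, F 4.43, E 3.94, A 2.55, G 2.26
take D (7 @ 180); take C (13 @ 234); take B (18 @ 178). Capacity used 38/38.
3 item(s) taken whole.

3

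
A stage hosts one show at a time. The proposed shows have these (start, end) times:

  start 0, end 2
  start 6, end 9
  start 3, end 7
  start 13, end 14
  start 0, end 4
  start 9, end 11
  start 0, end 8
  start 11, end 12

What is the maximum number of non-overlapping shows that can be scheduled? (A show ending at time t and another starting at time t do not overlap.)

Sort by end time and greedily take each interval whose start is ≥ the last chosen end.
By end time: (0,2), (0,4), (3,7), (0,8), (6,9), (9,11), (11,12), (13,14).
Pick (0,2); next start ≥ 2 → (3,7); next start ≥ 7 → (9,11); next start ≥ 11 → (11,12); next start ≥ 12 → (13,14).
Selected 5 shows.

5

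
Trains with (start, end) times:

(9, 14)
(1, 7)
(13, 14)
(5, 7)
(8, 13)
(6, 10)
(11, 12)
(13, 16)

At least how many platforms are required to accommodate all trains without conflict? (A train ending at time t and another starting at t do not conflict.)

The answer is the maximum number of intervals overlapping at any instant.
starts: [1, 5, 6, 8, 9, 11, 13, 13]
ends:   [7, 7, 10, 12, 13, 14, 14, 16]
s1→1 s5→2 s6→3  — peak 3.

3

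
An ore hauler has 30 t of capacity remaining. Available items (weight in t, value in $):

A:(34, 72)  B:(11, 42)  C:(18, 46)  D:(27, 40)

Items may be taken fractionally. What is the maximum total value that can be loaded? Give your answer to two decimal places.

Sort by value per unit weight and fill in that order.
Order: B (42/11=3.82) > C (46/18=2.56) > A (72/34=2.12) > D (40/27=1.48)
Fill: take B (11 @ 42) → take C (18 @ 46) → take 1/34 of A → 2.12; 30/30 used.
Total value = 90.12

90.12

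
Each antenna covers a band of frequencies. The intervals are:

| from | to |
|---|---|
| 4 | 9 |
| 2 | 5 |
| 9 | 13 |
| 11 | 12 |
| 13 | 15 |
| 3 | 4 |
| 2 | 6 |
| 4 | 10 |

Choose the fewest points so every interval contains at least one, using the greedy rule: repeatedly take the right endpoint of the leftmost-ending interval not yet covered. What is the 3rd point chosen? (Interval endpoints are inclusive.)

By right end: [3,4]  [2,5]  [2,6]  [4,9]  [4,10]  [11,12]  [9,13]  [13,15]
[3,4] uncovered → point at 4; [11,12] uncovered → point at 12; [13,15] uncovered → point at 15.
Points: 4, 12, 15 (3 total).

15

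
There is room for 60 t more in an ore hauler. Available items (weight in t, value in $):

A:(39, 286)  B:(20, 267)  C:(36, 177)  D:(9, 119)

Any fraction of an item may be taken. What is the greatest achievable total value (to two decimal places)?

613.33

Sort by value per unit weight and fill in that order.
Order: B (267/20=13.35) > D (119/9=13.22) > A (286/39=7.33) > C (177/36=4.92)
Fill: take B (20 @ 267) → take D (9 @ 119) → take 31/39 of A → 227.33; 60/60 used.
Total value = 613.33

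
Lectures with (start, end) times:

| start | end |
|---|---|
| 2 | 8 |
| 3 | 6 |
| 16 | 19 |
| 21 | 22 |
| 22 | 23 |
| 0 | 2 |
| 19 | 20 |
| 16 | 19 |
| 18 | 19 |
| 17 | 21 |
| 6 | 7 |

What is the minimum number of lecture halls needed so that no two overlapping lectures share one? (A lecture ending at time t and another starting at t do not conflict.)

4

Events (time:±→running): 0:+→1 2:-→0 2:+→1 3:+→2 6:-→1 6:+→2 7:-→1 8:-→0 16:+→1 16:+→2 17:+→3 18:+→4 … peak 4.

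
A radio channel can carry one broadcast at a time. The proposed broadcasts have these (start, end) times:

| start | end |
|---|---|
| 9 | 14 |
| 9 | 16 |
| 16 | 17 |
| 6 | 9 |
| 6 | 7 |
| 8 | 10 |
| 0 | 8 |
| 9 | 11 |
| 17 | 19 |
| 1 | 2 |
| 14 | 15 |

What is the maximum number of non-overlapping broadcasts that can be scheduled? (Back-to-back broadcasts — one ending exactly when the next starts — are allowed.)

Order by finish time; keep every interval that doesn't clash with the previous kept one.
By end time: (1,2), (6,7), (0,8), (6,9), (8,10), (9,11), (9,14), (14,15), (9,16), (16,17), (17,19).
Pick (1,2); next start ≥ 2 → (6,7); next start ≥ 7 → (8,10); next start ≥ 10 → (14,15); next start ≥ 15 → (16,17); next start ≥ 17 → (17,19).
Selected 6 broadcasts.

6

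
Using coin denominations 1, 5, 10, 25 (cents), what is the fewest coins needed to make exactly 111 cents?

6

Greedy: take as many of the largest coin as possible, then repeat with the remainder.
111 − 4×25→11 − 1×10→1 − 1×1→0
Total coins = 4 + 1 + 1 = 6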